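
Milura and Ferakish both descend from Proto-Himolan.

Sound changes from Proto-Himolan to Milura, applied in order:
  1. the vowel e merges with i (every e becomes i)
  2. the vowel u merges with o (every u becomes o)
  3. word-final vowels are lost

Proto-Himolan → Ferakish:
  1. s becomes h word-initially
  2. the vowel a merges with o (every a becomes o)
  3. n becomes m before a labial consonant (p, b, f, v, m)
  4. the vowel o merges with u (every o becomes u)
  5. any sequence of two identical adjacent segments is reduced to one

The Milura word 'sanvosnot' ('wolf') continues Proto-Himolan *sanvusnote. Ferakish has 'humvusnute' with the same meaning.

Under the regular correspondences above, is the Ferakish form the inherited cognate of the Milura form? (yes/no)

yes

Derive the expected Ferakish reflex of *sanvusnote:
Ferakish: *sanvusnote > hanvusnote > honvusnote > homvusnote > humvusnute  (by debuccalisation, vowel merger, nasal place assimilation, vowel merger)
Ferakish 'humvusnute' matches the regular reflex exactly, so the pair is cognate.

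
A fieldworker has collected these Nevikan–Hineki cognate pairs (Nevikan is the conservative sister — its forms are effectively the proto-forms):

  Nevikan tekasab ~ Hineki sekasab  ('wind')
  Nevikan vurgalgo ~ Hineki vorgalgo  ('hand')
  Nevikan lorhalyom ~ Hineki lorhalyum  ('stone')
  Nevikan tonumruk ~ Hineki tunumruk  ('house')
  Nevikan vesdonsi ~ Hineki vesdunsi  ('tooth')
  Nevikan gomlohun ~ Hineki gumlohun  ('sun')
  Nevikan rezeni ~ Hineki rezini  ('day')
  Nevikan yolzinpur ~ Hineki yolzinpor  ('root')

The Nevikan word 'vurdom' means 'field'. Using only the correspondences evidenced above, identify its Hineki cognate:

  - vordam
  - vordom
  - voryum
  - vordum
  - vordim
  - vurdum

vurgalgo ~ vorgalgo, yolzinpur ~ yolzinpor — Nevikan u corresponds to Hineki o after a consonant, before r.
lorhalyom ~ lorhalyum, gomlohun ~ gumlohun — Nevikan o corresponds to Hineki u after a consonant, before a nasal.
Applying these to Nevikan 'vurdom':
  vurdom → vordom   (u→o after a consonant, before r)
  vordom → vordum   (o→u after a consonant, before a nasal)
So the Hineki cognate is 'vordum'.

vordum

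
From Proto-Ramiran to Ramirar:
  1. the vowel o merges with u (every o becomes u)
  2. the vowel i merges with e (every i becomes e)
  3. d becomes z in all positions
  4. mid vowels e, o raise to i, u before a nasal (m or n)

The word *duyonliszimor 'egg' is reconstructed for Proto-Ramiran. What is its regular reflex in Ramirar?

zuyunleszimur

Ramirar: *duyonliszimor > duyunliszimur > duyunleszemur > zuyunleszemur > zuyunleszimur  (by vowel merger, vowel merger, unconditioned shift, pre-nasal raising)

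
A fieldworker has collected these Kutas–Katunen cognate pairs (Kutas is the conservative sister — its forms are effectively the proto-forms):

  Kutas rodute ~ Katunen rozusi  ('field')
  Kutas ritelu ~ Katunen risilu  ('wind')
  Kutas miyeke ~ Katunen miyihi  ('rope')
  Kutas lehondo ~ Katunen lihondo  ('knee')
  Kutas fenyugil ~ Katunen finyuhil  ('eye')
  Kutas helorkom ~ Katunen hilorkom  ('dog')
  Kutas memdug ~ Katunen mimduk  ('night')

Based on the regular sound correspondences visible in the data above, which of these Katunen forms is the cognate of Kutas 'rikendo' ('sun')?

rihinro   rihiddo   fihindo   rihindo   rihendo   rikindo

miyeke ~ miyihi — Kutas k corresponds to Katunen h between vowels (before a front vowel).
fenyugil ~ finyuhil — Kutas e corresponds to Katunen i after a consonant, before a nasal.
Applying these to Kutas 'rikendo':
  rikendo → rihendo   (k→h between vowels (before a front vowel))
  rihendo → rihindo   (e→i after a consonant, before a nasal)
So the Katunen cognate is 'rihindo'.

rihindo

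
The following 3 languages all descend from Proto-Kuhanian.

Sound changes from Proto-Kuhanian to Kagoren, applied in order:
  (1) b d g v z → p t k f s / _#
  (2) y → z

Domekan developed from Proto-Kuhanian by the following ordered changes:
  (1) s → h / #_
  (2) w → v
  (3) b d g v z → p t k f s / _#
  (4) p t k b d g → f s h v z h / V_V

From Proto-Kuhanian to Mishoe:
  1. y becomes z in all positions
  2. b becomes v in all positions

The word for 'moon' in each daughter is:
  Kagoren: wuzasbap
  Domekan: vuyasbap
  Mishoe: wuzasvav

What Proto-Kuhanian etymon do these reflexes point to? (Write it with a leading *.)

*wuyasbab

Position 1: Kagoren has w, Domekan has v, Mishoe has w. Kagoren preserves w here (none of its changes turn any other segment into w), so the proto-segment is *w.
Position 3: Kagoren has z, Domekan has y, Mishoe has z. Domekan preserves y here (none of its changes turn any other segment into y), so the proto-segment is *y.
Continuing position by position gives *wuyasbab; check it forward:
Kagoren: start from *wuyasbab.
  rule 1 (final devoicing): wuyasbab → wuyasbap
  rule 2 (unconditioned shift): wuyasbap → wuzasbap
  ⇒ Kagoren wuzasbap
Domekan: *wuyasbab > vuyasbab > vuyasbap  (by unconditioned shift, final devoicing)
Mishoe: *wuyasbab
  wuyasbab → wuzasbab   [unconditioned shift]
  wuzasbab → wuzasvav   [unconditioned shift]
  giving Mishoe wuzasvav.
Only *wuyasbab yields all of Kagoren wuzasbap, Domekan vuyasbap, Mishoe wuzasvav.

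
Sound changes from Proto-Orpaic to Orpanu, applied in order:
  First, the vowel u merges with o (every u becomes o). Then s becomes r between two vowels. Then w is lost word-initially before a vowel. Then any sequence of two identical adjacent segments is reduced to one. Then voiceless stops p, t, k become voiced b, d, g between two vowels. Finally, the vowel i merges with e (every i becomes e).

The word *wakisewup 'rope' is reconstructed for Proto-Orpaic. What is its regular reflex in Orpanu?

Orpanu: *wakisewup > wakisewop > wakirewop > akirewop > agirewop > agerewop  (by vowel merger, rhotacism, glide loss, intervocalic voicing, vowel merger)

agerewop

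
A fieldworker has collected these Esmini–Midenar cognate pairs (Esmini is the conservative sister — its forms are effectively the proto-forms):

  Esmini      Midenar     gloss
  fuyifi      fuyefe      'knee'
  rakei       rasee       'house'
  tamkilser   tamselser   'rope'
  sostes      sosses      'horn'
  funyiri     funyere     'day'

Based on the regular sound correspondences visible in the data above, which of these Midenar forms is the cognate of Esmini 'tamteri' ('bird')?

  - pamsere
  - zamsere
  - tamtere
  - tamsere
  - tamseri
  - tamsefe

sostes ~ sosses — Esmini t corresponds to Midenar s after a consonant, before a front vowel.
fuyifi ~ fuyefe, funyiri ~ funyere — Esmini i corresponds to Midenar e word-finally.
Applying these to Esmini 'tamteri':
  tamteri → tamseri   (t→s after a consonant, before a front vowel)
  tamseri → tamsere   (i→e word-finally)
So the Midenar cognate is 'tamsere'.

tamsere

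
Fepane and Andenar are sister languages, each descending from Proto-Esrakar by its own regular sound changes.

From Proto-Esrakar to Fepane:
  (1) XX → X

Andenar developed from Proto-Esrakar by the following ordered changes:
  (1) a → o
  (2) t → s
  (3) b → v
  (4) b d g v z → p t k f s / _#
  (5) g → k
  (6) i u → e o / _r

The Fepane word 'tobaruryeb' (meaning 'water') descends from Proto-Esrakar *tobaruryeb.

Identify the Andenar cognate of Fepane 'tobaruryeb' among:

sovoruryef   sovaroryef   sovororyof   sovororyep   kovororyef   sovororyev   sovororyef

Andenar: *tobaruryeb
  tobaruryeb → toboruryeb   [vowel merger]
  toboruryeb → soboruryeb   [unconditioned shift]
  soboruryeb → sovoruryev   [unconditioned shift]
  sovoruryev → sovoruryef   [final devoicing]
  sovoruryef (rule 5 does not apply)
  sovoruryef → sovororyef   [pre-rhotic lowering]
  giving Andenar sovororyef.
The other candidates each miss or misapply at least one Andenar change.

sovororyef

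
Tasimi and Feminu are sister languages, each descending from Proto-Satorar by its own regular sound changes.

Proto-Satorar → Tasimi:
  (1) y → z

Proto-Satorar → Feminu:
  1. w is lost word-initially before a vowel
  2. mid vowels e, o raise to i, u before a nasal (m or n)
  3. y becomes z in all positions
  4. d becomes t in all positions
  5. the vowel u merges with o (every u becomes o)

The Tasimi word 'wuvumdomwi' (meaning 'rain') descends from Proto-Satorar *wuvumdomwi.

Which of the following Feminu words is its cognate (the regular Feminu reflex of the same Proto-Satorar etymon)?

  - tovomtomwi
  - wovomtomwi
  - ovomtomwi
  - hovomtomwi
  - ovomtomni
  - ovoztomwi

Feminu: *wuvumdomwi
  wuvumdomwi → uvumdomwi   [glide loss]
  uvumdomwi → uvumdumwi   [pre-nasal raising]
  uvumdumwi (rule 3 does not apply)
  uvumdumwi → uvumtumwi   [unconditioned shift]
  uvumtumwi → ovomtomwi   [vowel merger]
  giving Feminu ovomtomwi.
Among the options, 'ovomtomwi' alone shows every Feminu change applied in order.

ovomtomwi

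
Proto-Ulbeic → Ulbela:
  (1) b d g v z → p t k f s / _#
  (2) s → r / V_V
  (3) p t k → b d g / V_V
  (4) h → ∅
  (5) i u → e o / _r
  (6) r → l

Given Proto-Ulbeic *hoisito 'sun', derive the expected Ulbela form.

Ulbela: *hoisito > hoirito > hoirido > oirido > oerido > oelido  (by rhotacism, intervocalic voicing, h-loss, pre-rhotic lowering, unconditioned shift)

oelido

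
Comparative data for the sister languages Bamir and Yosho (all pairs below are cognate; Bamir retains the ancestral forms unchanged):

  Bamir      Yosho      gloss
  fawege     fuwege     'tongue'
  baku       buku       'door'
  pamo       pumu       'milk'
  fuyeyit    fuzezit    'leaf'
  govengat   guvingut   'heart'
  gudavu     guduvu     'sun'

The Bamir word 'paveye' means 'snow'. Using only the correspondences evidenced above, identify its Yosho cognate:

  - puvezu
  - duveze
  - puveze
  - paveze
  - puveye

gudavu ~ guduvu — Bamir a corresponds to Yosho u after a consonant, before a labial obstruent.
fuyeyit ~ fuzezit — Bamir y corresponds to Yosho z between vowels (before a front vowel).
Applying these to Bamir 'paveye':
  paveye → puveye   (a→u after a consonant, before a labial obstruent)
  puveye → puveze   (y→z between vowels (before a front vowel))
So the Yosho cognate is 'puveze'.

puveze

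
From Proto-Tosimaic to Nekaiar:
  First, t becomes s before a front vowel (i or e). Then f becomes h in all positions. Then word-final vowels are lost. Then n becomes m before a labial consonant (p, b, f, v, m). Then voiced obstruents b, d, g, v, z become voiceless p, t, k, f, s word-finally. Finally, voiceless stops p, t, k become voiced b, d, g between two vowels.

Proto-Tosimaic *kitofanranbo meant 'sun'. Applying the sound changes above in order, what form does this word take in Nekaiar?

Nekaiar: start from *kitofanranbo.
  rule 1: no change — kitofanranbo
  rule 2 (unconditioned shift): kitofanranbo → kitohanranbo
  rule 3 (apocope): kitohanranbo → kitohanranb
  rule 4 (nasal place assimilation): kitohanranb → kitohanramb
  rule 5 (final devoicing): kitohanramb → kitohanramp
  rule 6 (intervocalic voicing): kitohanramp → kidohanramp
  ⇒ Nekaiar kidohanramp

kidohanramp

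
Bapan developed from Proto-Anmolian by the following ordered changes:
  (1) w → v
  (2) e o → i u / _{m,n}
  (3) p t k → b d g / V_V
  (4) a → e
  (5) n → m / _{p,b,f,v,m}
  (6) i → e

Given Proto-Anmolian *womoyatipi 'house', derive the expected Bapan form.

Bapan: start from *womoyatipi.
  rule 1 (unconditioned shift): womoyatipi → vomoyatipi
  rule 2 (pre-nasal raising): vomoyatipi → vumoyatipi
  rule 3 (intervocalic voicing): vumoyatipi → vumoyadibi
  rule 4 (vowel merger): vumoyadibi → vumoyedibi
  rule 5: no change — vumoyedibi
  rule 6 (vowel merger): vumoyedibi → vumoyedebe
  ⇒ Bapan vumoyedebe

vumoyedebe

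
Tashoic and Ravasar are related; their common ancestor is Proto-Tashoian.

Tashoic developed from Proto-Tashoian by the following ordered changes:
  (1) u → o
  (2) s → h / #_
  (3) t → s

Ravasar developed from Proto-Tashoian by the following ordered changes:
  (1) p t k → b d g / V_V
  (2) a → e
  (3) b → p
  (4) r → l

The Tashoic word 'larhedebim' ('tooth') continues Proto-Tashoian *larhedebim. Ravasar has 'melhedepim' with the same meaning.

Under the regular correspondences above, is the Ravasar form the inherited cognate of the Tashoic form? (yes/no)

Derive the expected Ravasar reflex of *larhedebim:
Ravasar: start from *larhedebim.
  rule 1: no change — larhedebim
  rule 2 (vowel merger): larhedebim → lerhedebim
  rule 3 (unconditioned shift): lerhedebim → lerhedepim
  rule 4 (unconditioned shift): lerhedepim → lelhedepim
  ⇒ Ravasar lelhedepim
The regular Ravasar reflex would be 'lelhedepim', but the attested form is 'melhedepim'. The correspondence is irregular, so they are not cognates (the Ravasar form has a different source).

no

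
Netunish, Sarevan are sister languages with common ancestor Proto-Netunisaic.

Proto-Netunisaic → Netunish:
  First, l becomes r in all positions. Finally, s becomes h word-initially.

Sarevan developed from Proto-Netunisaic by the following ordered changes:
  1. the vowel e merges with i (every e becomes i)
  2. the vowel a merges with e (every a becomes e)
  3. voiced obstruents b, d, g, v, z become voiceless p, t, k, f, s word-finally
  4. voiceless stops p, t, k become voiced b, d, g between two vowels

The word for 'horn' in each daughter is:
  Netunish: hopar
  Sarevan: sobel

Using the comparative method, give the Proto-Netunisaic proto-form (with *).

Position 4: Netunish has a, Sarevan has e. Netunish preserves a here (none of its changes turn any other segment into a), so the proto-segment is *a.
Position 1: Netunish has h, Sarevan has s. Taking the neighbouring segments as reconstructed: Netunish h could go back to *s or *h; Sarevan s can only go back to *s — the one source consistent with every daughter is *s.
Position 3: Netunish has p, Sarevan has b. Netunish preserves p here (none of its changes turn any other segment into p), so the proto-segment is *p.
Continuing position by position gives *sopal; check it forward:
Netunish: *sopal
  sopal → sopar   [unconditioned shift]
  sopar → hopar   [debuccalisation]
  giving Netunish hopar.
Sarevan: *sopal > sopel > sobel  (by vowel merger, intervocalic voicing)
No other proto-form is consistent with every reflex, so the reconstruction is *sopal.

*sopal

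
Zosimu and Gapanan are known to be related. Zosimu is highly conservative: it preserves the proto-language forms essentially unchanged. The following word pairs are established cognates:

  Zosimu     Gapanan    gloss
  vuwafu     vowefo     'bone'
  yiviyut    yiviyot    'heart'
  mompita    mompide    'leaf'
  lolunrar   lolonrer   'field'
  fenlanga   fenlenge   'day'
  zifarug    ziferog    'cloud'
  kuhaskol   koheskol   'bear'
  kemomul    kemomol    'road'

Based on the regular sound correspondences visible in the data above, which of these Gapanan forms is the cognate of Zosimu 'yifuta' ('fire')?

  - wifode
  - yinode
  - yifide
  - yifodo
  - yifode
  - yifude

vuwafu ~ vowefo, yiviyut ~ yiviyot — Zosimu u corresponds to Gapanan o after a consonant, before a consonant other than r, m, n, p, b, f, v.
mompita ~ mompide — Zosimu t corresponds to Gapanan d between vowels (before a back vowel).
mompita ~ mompide, fenlanga ~ fenlenge — Zosimu a corresponds to Gapanan e word-finally.
Applying these to Zosimu 'yifuta':
  yifuta → yifota   (u→o after a consonant, before a consonant other than r, m, n, p, b, f, v)
  yifota → yifoda   (t→d between vowels (before a back vowel))
  yifoda → yifode   (a→e word-finally)
So the Gapanan cognate is 'yifode'.

yifode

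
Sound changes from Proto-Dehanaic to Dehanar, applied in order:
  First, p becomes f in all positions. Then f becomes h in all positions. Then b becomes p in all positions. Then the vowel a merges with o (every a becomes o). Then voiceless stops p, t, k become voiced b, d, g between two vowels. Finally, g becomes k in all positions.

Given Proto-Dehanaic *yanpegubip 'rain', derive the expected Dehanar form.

yonhekubih

Dehanar: *yanpegubip
  yanpegubip → yanfegubif   [unconditioned shift]
  yanfegubif → yanhegubih   [unconditioned shift]
  yanhegubih → yanhegupih   [unconditioned shift]
  yanhegupih → yonhegupih   [vowel merger]
  yonhegupih → yonhegubih   [intervocalic voicing]
  yonhegubih → yonhekubih   [unconditioned shift]
  giving Dehanar yonhekubih.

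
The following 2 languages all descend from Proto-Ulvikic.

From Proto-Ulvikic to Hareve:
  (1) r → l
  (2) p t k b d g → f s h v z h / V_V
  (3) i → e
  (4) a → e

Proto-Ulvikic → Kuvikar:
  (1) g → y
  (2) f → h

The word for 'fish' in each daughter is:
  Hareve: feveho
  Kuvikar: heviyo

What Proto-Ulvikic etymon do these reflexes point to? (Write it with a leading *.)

Position 5: Hareve has h, Kuvikar has y. Taking the neighbouring segments as reconstructed: Hareve h could go back to *k or *g or *h; Kuvikar y could go back to *g or *y — the one source consistent with every daughter is *g.
Position 1: Hareve has f, Kuvikar has h. Taking the neighbouring segments as reconstructed: Hareve f can only go back to *f; Kuvikar h could go back to *f or *h — the one source consistent with every daughter is *f.
Continuing position by position gives *fevigo; check it forward:
Hareve: *fevigo > feviho > feveho  (by intervocalic lenition, vowel merger)
Kuvikar: start from *fevigo.
  rule 1 (unconditioned shift): fevigo → feviyo
  rule 2 (unconditioned shift): feviyo → heviyo
  ⇒ Kuvikar heviyo
No other proto-form is consistent with every reflex, so the reconstruction is *fevigo.

*fevigo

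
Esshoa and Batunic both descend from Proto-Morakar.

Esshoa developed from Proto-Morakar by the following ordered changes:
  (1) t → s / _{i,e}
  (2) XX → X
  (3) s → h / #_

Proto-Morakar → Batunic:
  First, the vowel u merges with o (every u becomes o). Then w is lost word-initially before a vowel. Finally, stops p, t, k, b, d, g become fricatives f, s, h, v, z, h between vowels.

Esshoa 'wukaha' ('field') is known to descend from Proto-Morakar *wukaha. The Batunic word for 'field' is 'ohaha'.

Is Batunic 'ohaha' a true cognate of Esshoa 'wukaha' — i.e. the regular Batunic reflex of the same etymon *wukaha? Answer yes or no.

yes

Derive the expected Batunic reflex of *wukaha:
Batunic: start from *wukaha.
  rule 1 (vowel merger): wukaha → wokaha
  rule 2 (glide loss): wokaha → okaha
  rule 3 (intervocalic lenition): okaha → ohaha
  ⇒ Batunic ohaha
Batunic 'ohaha' matches the regular reflex exactly, so the pair is cognate.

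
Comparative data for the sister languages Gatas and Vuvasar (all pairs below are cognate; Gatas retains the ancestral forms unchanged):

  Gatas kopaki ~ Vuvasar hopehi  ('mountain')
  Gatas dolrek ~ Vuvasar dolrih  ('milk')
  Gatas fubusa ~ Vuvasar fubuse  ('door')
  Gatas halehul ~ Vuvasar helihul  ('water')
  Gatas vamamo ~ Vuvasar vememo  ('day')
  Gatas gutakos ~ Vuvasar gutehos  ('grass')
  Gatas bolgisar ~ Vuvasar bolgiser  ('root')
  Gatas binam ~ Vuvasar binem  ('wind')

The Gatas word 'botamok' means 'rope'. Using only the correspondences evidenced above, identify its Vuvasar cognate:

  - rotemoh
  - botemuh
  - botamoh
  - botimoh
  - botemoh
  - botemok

botemoh

vamamo ~ vememo, binam ~ binem — Gatas a corresponds to Vuvasar e after a consonant, before a nasal.
dolrek ~ dolrih — Gatas k corresponds to Vuvasar h word-finally.
Applying these to Gatas 'botamok':
  botamok → botemok   (a→e after a consonant, before a nasal)
  botemok → botemoh   (k→h word-finally)
So the Vuvasar cognate is 'botemoh'.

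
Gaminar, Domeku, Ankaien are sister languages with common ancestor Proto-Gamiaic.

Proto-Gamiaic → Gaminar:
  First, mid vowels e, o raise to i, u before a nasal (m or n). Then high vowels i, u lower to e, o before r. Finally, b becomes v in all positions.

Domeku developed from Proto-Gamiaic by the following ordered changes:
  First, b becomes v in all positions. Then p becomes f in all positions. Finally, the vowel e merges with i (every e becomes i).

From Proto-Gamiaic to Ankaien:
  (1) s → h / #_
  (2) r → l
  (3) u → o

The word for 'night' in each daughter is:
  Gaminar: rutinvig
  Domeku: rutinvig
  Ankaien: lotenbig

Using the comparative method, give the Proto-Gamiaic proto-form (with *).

*rutenbig

Position 6: Gaminar has v, Domeku has v, Ankaien has b. Ankaien preserves b here (none of its changes turn any other segment into b), so the proto-segment is *b.
Position 2: Gaminar has u, Domeku has u, Ankaien has o. Domeku preserves u here (none of its changes turn any other segment into u), so the proto-segment is *u.
Position 4: Gaminar has i, Domeku has i, Ankaien has e. Ankaien preserves e here (none of its changes turn any other segment into e), so the proto-segment is *e.
Continuing position by position gives *rutenbig; check it forward:
Gaminar: *rutenbig
  rutenbig → rutinbig   [pre-nasal raising]
  rutinbig (rule 2 does not apply)
  rutinbig → rutinvig   [unconditioned shift]
  giving Gaminar rutinvig.
Domeku: start from *rutenbig.
  rule 1 (unconditioned shift): rutenbig → rutenvig
  rule 2: no change — rutenvig
  rule 3 (vowel merger): rutenvig → rutinvig
  ⇒ Domeku rutinvig
Ankaien: start from *rutenbig.
  rule 1: no change — rutenbig
  rule 2 (unconditioned shift): rutenbig → lutenbig
  rule 3 (vowel merger): lutenbig → lotenbig
  ⇒ Ankaien lotenbig
Only *rutenbig yields all of Gaminar rutinvig, Domeku rutinvig, Ankaien lotenbig.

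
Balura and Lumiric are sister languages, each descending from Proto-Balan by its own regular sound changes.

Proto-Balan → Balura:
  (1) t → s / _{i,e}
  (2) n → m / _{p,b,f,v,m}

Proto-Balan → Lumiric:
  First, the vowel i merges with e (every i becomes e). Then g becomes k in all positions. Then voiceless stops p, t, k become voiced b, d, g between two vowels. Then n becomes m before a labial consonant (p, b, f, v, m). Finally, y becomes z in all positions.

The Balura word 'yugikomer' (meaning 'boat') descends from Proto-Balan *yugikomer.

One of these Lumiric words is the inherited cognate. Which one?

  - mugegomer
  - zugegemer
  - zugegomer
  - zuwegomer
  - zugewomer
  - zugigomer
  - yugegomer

Lumiric: *yugikomer > yugekomer > yukekomer > yugegomer > zugegomer  (by vowel merger, unconditioned shift, intervocalic voicing, unconditioned shift)
The other candidates each miss or misapply at least one Lumiric change.

zugegomer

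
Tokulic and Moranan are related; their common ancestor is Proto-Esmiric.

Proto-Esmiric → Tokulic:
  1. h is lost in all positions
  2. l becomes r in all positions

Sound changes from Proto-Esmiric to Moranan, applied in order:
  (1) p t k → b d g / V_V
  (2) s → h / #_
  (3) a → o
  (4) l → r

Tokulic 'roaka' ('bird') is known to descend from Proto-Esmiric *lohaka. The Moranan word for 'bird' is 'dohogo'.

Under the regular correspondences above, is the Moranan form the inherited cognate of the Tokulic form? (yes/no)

no

Derive the expected Moranan reflex of *lohaka:
Moranan: start from *lohaka.
  rule 1 (intervocalic voicing): lohaka → lohaga
  rule 2: no change — lohaga
  rule 3 (vowel merger): lohaga → lohogo
  rule 4 (unconditioned shift): lohogo → rohogo
  ⇒ Moranan rohogo
The regular Moranan reflex would be 'rohogo', but the attested form is 'dohogo'. The correspondence is irregular, so they are not cognates (the Moranan form has a different source).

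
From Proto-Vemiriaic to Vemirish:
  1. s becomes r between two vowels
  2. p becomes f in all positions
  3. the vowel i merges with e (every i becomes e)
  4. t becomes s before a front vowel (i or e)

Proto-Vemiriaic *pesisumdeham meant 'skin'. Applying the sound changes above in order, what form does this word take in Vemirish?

fererumdeham

Vemirish: *pesisumdeham
  pesisumdeham → perirumdeham   [rhotacism]
  perirumdeham → ferirumdeham   [unconditioned shift]
  ferirumdeham → fererumdeham   [vowel merger]
  fererumdeham (rule 4 does not apply)
  giving Vemirish fererumdeham.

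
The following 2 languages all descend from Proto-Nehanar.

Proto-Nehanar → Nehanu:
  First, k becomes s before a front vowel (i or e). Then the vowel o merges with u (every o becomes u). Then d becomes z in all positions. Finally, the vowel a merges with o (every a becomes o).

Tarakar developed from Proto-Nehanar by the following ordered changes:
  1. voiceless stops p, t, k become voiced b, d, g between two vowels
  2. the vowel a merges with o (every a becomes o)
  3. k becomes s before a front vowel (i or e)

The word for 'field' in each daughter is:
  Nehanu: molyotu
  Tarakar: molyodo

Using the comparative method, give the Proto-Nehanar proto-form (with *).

*malyato

Position 7: Nehanu has u, Tarakar has o. Taking the neighbouring segments as reconstructed: Nehanu u could go back to *o or *u; Tarakar o could go back to *a or *o — the one source consistent with every daughter is *o.
Position 2: Nehanu has o, Tarakar has o. In Nehanu, o can only continue *a, so the proto-segment is *a.
Position 5: Nehanu has o, Tarakar has o. In Nehanu, o can only continue *a, so the proto-segment is *a.
Verify the candidate proto-form against each daughter:
Nehanu: *malyato > malyatu > molyotu  (by vowel merger, vowel merger)
Tarakar: *malyato
  malyato → malyado   [intervocalic voicing]
  malyado → molyodo   [vowel merger]
  molyodo (rule 3 does not apply)
  giving Tarakar molyodo.
Only *malyato yields all of Nehanu molyotu, Tarakar molyodo.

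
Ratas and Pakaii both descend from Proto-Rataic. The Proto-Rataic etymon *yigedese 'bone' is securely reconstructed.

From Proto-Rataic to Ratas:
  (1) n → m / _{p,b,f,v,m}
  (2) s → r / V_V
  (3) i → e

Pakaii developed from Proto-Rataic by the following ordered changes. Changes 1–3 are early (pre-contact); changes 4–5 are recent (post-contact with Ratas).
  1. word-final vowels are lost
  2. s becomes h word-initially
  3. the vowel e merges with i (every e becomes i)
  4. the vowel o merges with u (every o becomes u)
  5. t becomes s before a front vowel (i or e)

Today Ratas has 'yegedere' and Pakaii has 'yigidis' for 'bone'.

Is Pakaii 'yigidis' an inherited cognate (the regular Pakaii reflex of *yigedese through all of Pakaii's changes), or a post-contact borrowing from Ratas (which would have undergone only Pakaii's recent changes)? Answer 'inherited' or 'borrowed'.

If inherited, *yigedese would pass through all of Pakaii's changes:
Pakaii: start from *yigedese.
  rule 1 (apocope): yigedese → yigedes
  rule 2: no change — yigedes
  rule 3 (vowel merger): yigedes → yigidis
  rule 4: no change — yigidis
  rule 5: no change — yigidis
  ⇒ Pakaii yigidis
If borrowed from Ratas 'yegedere' after the early changes, it would undergo only the recent ones:
  rule 4 (vowel merger): no change (yegedere)
  rule 5 (palatalisation): no change (yegedere)
  ⇒ as a loan: yegedere
Pakaii 'yigidis' matches the inherited outcome exactly, so it is an inherited cognate, not a loan.

inherited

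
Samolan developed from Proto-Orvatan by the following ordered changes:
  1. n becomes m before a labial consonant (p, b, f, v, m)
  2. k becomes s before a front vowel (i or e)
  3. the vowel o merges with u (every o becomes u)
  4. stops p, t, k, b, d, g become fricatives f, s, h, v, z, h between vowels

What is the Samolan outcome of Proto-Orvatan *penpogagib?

Samolan: *penpogagib > pempogagib > pempugagib > pempuhahib  (by nasal place assimilation, vowel merger, intervocalic lenition)

pempuhahib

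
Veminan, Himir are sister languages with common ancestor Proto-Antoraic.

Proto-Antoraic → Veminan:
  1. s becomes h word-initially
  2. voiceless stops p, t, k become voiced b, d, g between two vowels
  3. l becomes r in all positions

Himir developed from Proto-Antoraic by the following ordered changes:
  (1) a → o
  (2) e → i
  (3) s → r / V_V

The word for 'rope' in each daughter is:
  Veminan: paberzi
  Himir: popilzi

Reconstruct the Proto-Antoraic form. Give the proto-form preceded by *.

*papelzi

Position 2: Veminan has a, Himir has o. Veminan preserves a here (none of its changes turn any other segment into a), so the proto-segment is *a.
Position 5: Veminan has r, Himir has l. Himir preserves l here (none of its changes turn any other segment into l), so the proto-segment is *l.
Verify the candidate proto-form against each daughter:
Veminan: *papelzi > pabelzi > paberzi  (by intervocalic voicing, unconditioned shift)
Himir: start from *papelzi.
  rule 1 (vowel merger): papelzi → popelzi
  rule 2 (vowel merger): popelzi → popilzi
  rule 3: no change — popilzi
  ⇒ Himir popilzi
No other proto-form is consistent with every reflex, so the reconstruction is *papelzi.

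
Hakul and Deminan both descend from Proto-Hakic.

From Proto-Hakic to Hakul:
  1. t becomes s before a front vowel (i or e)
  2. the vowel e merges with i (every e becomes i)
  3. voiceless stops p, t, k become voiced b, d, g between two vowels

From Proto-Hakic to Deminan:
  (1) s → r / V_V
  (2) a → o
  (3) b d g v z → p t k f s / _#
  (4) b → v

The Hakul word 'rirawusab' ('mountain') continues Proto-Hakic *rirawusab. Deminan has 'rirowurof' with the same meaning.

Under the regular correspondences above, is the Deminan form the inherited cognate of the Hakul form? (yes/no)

no

Derive the expected Deminan reflex of *rirawusab:
Deminan: *rirawusab
  rirawusab → rirawurab   [rhotacism]
  rirawurab → rirowurob   [vowel merger]
  rirowurob → rirowurop   [final devoicing]
  rirowurop (rule 4 does not apply)
  giving Deminan rirowurop.
The regular Deminan reflex would be 'rirowurop', but the attested form is 'rirowurof'. The correspondence is irregular, so they are not cognates (the Deminan form has a different source).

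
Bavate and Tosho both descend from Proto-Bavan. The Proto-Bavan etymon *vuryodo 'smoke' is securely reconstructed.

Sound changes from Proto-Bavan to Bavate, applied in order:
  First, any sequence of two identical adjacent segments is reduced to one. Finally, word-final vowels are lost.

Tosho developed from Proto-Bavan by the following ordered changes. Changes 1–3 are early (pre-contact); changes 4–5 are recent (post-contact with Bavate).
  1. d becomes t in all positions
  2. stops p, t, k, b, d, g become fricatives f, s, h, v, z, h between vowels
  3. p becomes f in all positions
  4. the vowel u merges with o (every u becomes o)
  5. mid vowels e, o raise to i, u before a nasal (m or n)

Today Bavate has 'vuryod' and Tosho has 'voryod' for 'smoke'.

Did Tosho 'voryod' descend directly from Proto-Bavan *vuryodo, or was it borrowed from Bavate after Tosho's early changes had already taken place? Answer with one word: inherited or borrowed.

borrowed

If inherited, *vuryodo would pass through all of Tosho's changes:
Tosho: *vuryodo
  vuryodo → vuryoto   [unconditioned shift]
  vuryoto → vuryoso   [intervocalic lenition]
  vuryoso (rule 3 does not apply)
  vuryoso → voryoso   [vowel merger]
  voryoso (rule 5 does not apply)
  giving Tosho voryoso.
If borrowed from Bavate 'vuryod' after the early changes, it would undergo only the recent ones:
  rule 4 (vowel merger): vuryod → voryod
  rule 5 (pre-nasal raising): no change (voryod)
  ⇒ as a loan: voryod
Tosho 'voryod' matches the loan outcome 'voryod', not the inherited 'voryoso' — it skipped the early Tosho changes, so it was borrowed from Bavate.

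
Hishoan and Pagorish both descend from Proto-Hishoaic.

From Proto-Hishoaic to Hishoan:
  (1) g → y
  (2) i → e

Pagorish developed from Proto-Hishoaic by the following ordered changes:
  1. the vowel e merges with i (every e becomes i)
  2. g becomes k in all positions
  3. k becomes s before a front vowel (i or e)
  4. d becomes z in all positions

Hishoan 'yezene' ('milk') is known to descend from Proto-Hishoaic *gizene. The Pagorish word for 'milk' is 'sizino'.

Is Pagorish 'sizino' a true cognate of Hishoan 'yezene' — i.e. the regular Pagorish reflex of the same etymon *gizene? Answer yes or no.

Derive the expected Pagorish reflex of *gizene:
Pagorish: start from *gizene.
  rule 1 (vowel merger): gizene → gizini
  rule 2 (unconditioned shift): gizini → kizini
  rule 3 (palatalisation): kizini → sizini
  rule 4: no change — sizini
  ⇒ Pagorish sizini
The regular Pagorish reflex would be 'sizini', but the attested form is 'sizino'. The correspondence is irregular, so they are not cognates (the Pagorish form has a different source).

no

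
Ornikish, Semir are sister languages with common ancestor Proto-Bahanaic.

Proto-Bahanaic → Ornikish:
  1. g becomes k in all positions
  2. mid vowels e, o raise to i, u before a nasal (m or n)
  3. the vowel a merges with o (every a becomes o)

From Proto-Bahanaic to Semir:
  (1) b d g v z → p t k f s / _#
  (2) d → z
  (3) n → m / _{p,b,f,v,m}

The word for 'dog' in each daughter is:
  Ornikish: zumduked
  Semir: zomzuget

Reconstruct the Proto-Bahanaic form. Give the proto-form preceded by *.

*zomduged

Position 8: Ornikish has d, Semir has t. Ornikish preserves d here (none of its changes turn any other segment into d), so the proto-segment is *d.
Position 4: Ornikish has d, Semir has z. Ornikish preserves d here (none of its changes turn any other segment into d), so the proto-segment is *d.
Position 2: Ornikish has u, Semir has o. Semir preserves o here (none of its changes turn any other segment into o), so the proto-segment is *o.
Verify the candidate proto-form against each daughter:
Ornikish: *zomduged > zomduked > zumduked  (by unconditioned shift, pre-nasal raising)
Semir: start from *zomduged.
  rule 1 (final devoicing): zomduged → zomduget
  rule 2 (unconditioned shift): zomduget → zomzuget
  rule 3: no change — zomzuget
  ⇒ Semir zomzuget
No other proto-form is consistent with every reflex, so the reconstruction is *zomduged.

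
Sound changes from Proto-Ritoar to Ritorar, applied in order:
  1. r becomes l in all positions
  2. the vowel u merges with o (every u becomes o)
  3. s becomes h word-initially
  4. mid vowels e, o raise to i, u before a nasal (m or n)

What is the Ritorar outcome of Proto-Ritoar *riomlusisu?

Ritorar: *riomlusisu > liomlusisu > liomlosiso > liumlosiso  (by unconditioned shift, vowel merger, pre-nasal raising)

liumlosiso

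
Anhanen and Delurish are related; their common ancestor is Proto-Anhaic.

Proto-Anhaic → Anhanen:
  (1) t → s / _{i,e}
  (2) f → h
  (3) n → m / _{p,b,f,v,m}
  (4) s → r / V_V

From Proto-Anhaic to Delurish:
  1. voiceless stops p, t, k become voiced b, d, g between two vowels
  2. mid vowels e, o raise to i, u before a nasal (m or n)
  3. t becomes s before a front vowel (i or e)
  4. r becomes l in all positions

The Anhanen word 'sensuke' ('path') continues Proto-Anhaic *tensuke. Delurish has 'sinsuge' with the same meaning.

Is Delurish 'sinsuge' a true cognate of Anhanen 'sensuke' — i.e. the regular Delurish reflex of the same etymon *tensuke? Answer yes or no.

yes

Derive the expected Delurish reflex of *tensuke:
Delurish: start from *tensuke.
  rule 1 (intervocalic voicing): tensuke → tensuge
  rule 2 (pre-nasal raising): tensuge → tinsuge
  rule 3 (palatalisation): tinsuge → sinsuge
  rule 4: no change — sinsuge
  ⇒ Delurish sinsuge
Delurish 'sinsuge' matches the regular reflex exactly, so the pair is cognate.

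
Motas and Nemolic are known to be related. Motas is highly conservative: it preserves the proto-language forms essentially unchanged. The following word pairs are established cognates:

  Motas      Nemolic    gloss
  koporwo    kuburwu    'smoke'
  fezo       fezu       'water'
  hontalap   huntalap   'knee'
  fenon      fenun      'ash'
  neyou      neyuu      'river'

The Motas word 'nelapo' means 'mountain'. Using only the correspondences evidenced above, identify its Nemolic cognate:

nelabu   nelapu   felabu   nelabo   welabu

koporwo ~ kuburwu — Motas p corresponds to Nemolic b between vowels (before a back vowel).
koporwo ~ kuburwu, fezo ~ fezu — Motas o corresponds to Nemolic u word-finally.
Applying these to Motas 'nelapo':
  nelapo → nelabo   (p→b between vowels (before a back vowel))
  nelabo → nelabu   (o→u word-finally)
So the Nemolic cognate is 'nelabu'.

nelabu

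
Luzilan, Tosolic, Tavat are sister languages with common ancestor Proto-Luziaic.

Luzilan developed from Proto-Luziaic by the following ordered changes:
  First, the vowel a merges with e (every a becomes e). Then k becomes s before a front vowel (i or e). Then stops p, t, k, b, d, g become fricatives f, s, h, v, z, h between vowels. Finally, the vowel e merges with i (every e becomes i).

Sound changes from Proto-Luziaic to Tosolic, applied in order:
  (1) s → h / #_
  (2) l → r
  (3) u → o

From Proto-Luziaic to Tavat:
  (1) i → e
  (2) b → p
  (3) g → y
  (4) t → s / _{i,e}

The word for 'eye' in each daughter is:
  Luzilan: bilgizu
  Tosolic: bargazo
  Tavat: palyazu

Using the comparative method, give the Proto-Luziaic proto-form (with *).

Position 1: Luzilan has b, Tosolic has b, Tavat has p. Luzilan preserves b here (none of its changes turn any other segment into b), so the proto-segment is *b.
Position 2: Luzilan has i, Tosolic has a, Tavat has a. Tosolic preserves a here (none of its changes turn any other segment into a), so the proto-segment is *a.
Position 5: Luzilan has i, Tosolic has a, Tavat has a. Tosolic preserves a here (none of its changes turn any other segment into a), so the proto-segment is *a.
Verify the candidate proto-form against each daughter:
Luzilan: start from *balgazu.
  rule 1 (vowel merger): balgazu → belgezu
  rule 2: no change — belgezu
  rule 3: no change — belgezu
  rule 4 (vowel merger): belgezu → bilgizu
  ⇒ Luzilan bilgizu
Tosolic: start from *balgazu.
  rule 1: no change — balgazu
  rule 2 (unconditioned shift): balgazu → bargazu
  rule 3 (vowel merger): bargazu → bargazo
  ⇒ Tosolic bargazo
Tavat: start from *balgazu.
  rule 1: no change — balgazu
  rule 2 (unconditioned shift): balgazu → palgazu
  rule 3 (unconditioned shift): palgazu → palyazu
  rule 4: no change — palyazu
  ⇒ Tavat palyazu
*balgazu is the unique common source.

*balgazu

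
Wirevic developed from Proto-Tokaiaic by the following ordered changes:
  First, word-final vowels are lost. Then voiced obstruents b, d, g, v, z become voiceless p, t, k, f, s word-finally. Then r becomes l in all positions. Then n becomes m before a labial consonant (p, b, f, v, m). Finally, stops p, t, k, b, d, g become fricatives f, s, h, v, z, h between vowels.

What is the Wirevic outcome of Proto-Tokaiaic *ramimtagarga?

Wirevic: *ramimtagarga
  ramimtagarga → ramimtagarg   [apocope]
  ramimtagarg → ramimtagark   [final devoicing]
  ramimtagark → lamimtagalk   [unconditioned shift]
  lamimtagalk (rule 4 does not apply)
  lamimtagalk → lamimtahalk   [intervocalic lenition]
  giving Wirevic lamimtahalk.

lamimtahalk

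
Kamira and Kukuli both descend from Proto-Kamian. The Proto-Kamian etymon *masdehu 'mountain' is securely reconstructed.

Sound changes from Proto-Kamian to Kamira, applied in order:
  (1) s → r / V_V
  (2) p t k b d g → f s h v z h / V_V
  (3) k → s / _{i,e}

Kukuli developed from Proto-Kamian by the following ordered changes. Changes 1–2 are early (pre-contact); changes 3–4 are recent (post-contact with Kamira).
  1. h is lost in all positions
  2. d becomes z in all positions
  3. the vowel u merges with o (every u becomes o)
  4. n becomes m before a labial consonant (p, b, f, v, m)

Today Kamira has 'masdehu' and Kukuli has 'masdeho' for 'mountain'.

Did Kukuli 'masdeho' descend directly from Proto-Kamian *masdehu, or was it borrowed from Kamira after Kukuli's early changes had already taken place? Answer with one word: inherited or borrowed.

If inherited, *masdehu would pass through all of Kukuli's changes:
Kukuli: *masdehu
  masdehu → masdeu   [h-loss]
  masdeu → maszeu   [unconditioned shift]
  maszeu → maszeo   [vowel merger]
  maszeo (rule 4 does not apply)
  giving Kukuli maszeo.
If borrowed from Kamira 'masdehu' after the early changes, it would undergo only the recent ones:
  rule 3 (vowel merger): masdehu → masdeho
  rule 4 (nasal place assimilation): no change (masdeho)
  ⇒ as a loan: masdeho
Kukuli 'masdeho' matches the loan outcome 'masdeho', not the inherited 'maszeo' — it skipped the early Kukuli changes, so it was borrowed from Kamira.

borrowed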